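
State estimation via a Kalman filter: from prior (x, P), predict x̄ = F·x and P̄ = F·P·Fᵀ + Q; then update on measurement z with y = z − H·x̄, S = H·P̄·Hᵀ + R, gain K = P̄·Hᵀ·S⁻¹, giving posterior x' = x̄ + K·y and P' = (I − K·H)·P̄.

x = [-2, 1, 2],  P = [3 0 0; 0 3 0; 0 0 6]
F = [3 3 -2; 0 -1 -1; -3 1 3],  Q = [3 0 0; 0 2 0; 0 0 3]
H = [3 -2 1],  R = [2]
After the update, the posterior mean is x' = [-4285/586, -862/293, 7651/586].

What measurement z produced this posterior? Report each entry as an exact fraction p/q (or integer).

z = [-3]

x̄ = F·x = [-7, -3, 13]
P̄ = F·P·Fᵀ + Q = [81 3 -54; 3 11 -21; -54 -21 87]
S = H·P̄·Hᵀ + R = [586]
K = P̄·Hᵀ·S⁻¹ = [183/586; -17/293; -33/586]
x' − x̄ = [-183/586, 17/293, 33/586] = K·y
y = (KᵀK)⁻¹·Kᵀ·(x' − x̄) = [-1]
z = y + H·x̄ = [-1] + [-2] = [-3]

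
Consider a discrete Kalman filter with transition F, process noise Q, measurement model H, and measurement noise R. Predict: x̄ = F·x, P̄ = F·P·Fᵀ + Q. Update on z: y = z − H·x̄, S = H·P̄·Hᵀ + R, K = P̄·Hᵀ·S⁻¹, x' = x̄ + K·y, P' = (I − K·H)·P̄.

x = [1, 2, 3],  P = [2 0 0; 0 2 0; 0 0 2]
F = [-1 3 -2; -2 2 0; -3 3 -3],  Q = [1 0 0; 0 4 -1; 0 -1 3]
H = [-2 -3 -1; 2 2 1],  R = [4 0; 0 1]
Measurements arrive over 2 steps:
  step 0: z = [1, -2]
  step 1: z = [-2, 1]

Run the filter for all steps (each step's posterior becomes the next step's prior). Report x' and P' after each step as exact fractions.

step 0: x' = [-683/3307, 5394/3307, -16511/3307], P' = [7853/3307 -5713/3307 -2479/3307; -5713/3307 16655/6614 -13393/6614; -2479/3307 -13393/6614 41151/6614]
step 1: x' = [10903461/16815085, -9304833/16815085, 19826063/16815085], P' = [393886113/168150850 -202210642/84075425 69354937/84075425; -202210642/84075425 279329881/84075425 -207239791/84075425; 69354937/84075425 -207239791/84075425 341330751/84075425]

step 0: x̄ = F·x = [-1, 2, -6]
step 0: P̄ = F·P·Fᵀ + Q = [29 16 36; 16 20 23; 36 23 57]
step 0: y = z − H·x̄ = [-1, 2]
step 0: S = H·P̄·Hᵀ + R = [831 -712; -712 618]
step 0: K = P̄·Hᵀ·S⁻¹ = [978/3307 1801/3307; -1715/3307 -2935/6614; 1118/3307 4449/6614]
step 0: x' = x̄ + K·y = [-683/3307, 5394/3307, -16511/3307]
step 0: P' = (I − K·H)·P̄ = [7853/3307 -5713/3307 -2479/3307; -5713/3307 16655/6614 -13393/6614; -2479/3307 -13393/6614 41151/6614]
step 1: x̄ = F·x = [49887/3307, 12154/3307, 67764/3307]
step 1: P̄ = F·P·Fᵀ + Q = [546259/6614 128245/3307 368652/3307; 128245/3307 123654/3307 187637/3307; 368652/3307 187637/3307 519474/3307]
step 1: y = z − H·x̄ = [197386/3307, -188539/3307]
step 1: S = H·P̄·Hᵀ + R = [6877476/3307 -6049159/3307; -6049159/3307 5361031/3307]
step 1: K = P̄·Hᵀ·S⁻¹ = [35847719/84075425 58819766/84075425; -56582142/84075425 -53001313/84075425; 35419687/84075425 65561043/84075425]
step 1: x' = x̄ + K·y = [10903461/16815085, -9304833/16815085, 19826063/16815085]
step 1: P' = (I − K·H)·P̄ = [393886113/168150850 -202210642/84075425 69354937/84075425; -202210642/84075425 279329881/84075425 -207239791/84075425; 69354937/84075425 -207239791/84075425 341330751/84075425]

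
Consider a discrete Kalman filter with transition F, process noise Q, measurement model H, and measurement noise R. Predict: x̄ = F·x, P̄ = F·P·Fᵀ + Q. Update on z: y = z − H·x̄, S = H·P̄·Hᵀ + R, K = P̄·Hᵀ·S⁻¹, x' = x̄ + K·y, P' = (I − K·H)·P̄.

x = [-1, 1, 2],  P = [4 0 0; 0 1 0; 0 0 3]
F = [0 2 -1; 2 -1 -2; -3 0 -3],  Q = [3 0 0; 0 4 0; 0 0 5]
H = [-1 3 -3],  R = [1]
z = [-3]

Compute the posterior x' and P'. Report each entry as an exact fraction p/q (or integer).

x̄ = F·x = [0, -7, -3]
P̄ = F·P·Fᵀ + Q = [10 4 9; 4 33 -6; 9 -6 68]
y = z − H·x̄ = [9]
S = H·P̄·Hᵀ + R = [1058]
K = P̄·Hᵀ·S⁻¹ = [-25/1058; 113/1058; -231/1058]
x' = x̄ + K·y = [-225/1058, -6389/1058, -5253/1058]
P' = (I − K·H)·P̄ = [9955/1058 7057/1058 3747/1058; 7057/1058 22145/1058 19755/1058; 3747/1058 19755/1058 18583/1058]

x' = [-225/1058, -6389/1058, -5253/1058]
P' = [9955/1058 7057/1058 3747/1058; 7057/1058 22145/1058 19755/1058; 3747/1058 19755/1058 18583/1058]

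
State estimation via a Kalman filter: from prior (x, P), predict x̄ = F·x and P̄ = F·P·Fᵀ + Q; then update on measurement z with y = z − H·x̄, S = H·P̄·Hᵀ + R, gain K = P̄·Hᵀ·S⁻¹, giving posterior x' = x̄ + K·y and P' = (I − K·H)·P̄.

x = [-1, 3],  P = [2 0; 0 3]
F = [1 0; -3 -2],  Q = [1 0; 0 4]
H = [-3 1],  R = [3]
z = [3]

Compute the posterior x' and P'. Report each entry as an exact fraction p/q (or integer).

x' = [-29/20, -36/25]
P' = [3/4 9/5; 9/5 174/25]

x̄ = F·x = [-1, -3]
P̄ = F·P·Fᵀ + Q = [3 -6; -6 34]
y = z − H·x̄ = [3]
S = H·P̄·Hᵀ + R = [100]
K = P̄·Hᵀ·S⁻¹ = [-3/20; 13/25]
x' = x̄ + K·y = [-29/20, -36/25]
P' = (I − K·H)·P̄ = [3/4 9/5; 9/5 174/25]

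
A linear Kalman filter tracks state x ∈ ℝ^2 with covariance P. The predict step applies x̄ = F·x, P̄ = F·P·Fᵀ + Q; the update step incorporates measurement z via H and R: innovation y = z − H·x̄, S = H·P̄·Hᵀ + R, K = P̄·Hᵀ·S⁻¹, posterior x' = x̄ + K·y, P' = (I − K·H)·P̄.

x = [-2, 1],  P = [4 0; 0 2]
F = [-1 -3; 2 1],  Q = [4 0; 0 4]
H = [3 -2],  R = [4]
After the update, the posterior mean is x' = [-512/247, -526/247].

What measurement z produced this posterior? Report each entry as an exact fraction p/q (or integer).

x̄ = F·x = [-1, -3]
P̄ = F·P·Fᵀ + Q = [26 -14; -14 22]
S = H·P̄·Hᵀ + R = [494]
K = P̄·Hᵀ·S⁻¹ = [53/247; -43/247]
x' − x̄ = [-265/247, 215/247] = K·y
y = (KᵀK)⁻¹·Kᵀ·(x' − x̄) = [-5]
z = y + H·x̄ = [-5] + [3] = [-2]

z = [-2]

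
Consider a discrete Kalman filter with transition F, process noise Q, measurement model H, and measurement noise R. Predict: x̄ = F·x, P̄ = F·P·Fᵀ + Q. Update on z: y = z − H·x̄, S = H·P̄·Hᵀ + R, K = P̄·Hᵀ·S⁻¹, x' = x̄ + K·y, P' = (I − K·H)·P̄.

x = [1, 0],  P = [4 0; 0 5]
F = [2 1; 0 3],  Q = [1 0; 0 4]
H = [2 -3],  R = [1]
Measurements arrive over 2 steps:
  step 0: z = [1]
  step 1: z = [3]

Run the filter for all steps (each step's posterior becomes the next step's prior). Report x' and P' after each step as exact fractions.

step 0: x' = [703/350, 351/350], P' = [7699/350 5133/350; 5133/350 3461/350]
step 1: x' = [72428/19675, 28842/19675], P' = [2596856/19675 1735659/19675; 1735659/19675 1162201/19675]

step 0: x̄ = F·x = [2, 0]
step 0: P̄ = F·P·Fᵀ + Q = [22 15; 15 49]
step 0: y = z − H·x̄ = [-3]
step 0: S = H·P̄·Hᵀ + R = [350]
step 0: K = P̄·Hᵀ·S⁻¹ = [-1/350; -117/350]
step 0: x' = x̄ + K·y = [703/350, 351/350]
step 0: P' = (I − K·H)·P̄ = [7699/350 5133/350; 5133/350 3461/350]
step 1: x̄ = F·x = [251/50, 1053/350]
step 1: P̄ = F·P·Fᵀ + Q = [7877/50 5883/50; 5883/50 32549/350]
step 1: y = z − H·x̄ = [139/70]
step 1: S = H·P̄·Hᵀ + R = [787/14]
step 1: K = P̄·Hᵀ·S⁻¹ = [-2653/3935; -3057/3935]
step 1: x' = x̄ + K·y = [72428/19675, 28842/19675]
step 1: P' = (I − K·H)·P̄ = [2596856/19675 1735659/19675; 1735659/19675 1162201/19675]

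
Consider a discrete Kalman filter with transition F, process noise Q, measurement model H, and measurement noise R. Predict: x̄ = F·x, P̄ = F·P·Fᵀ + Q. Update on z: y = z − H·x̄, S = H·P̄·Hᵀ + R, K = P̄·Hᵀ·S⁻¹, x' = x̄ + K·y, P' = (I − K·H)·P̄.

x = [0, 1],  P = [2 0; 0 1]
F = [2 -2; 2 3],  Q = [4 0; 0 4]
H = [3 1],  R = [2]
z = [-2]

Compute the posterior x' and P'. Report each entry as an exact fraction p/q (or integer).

x̄ = F·x = [-2, 3]
P̄ = F·P·Fᵀ + Q = [16 2; 2 21]
y = z − H·x̄ = [1]
S = H·P̄·Hᵀ + R = [179]
K = P̄·Hᵀ·S⁻¹ = [50/179; 27/179]
x' = x̄ + K·y = [-308/179, 564/179]
P' = (I − K·H)·P̄ = [364/179 -992/179; -992/179 3030/179]

x' = [-308/179, 564/179]
P' = [364/179 -992/179; -992/179 3030/179]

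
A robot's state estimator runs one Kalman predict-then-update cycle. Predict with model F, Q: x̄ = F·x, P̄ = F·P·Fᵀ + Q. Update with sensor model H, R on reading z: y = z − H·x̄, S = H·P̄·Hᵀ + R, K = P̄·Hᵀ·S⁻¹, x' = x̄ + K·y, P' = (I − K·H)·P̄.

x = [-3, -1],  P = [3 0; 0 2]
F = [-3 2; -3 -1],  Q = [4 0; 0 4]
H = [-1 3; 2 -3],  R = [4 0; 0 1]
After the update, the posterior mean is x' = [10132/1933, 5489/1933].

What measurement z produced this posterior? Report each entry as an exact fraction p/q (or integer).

x̄ = F·x = [7, 10]
P̄ = F·P·Fᵀ + Q = [39 23; 23 33]
S = H·P̄·Hᵀ + R = [202 -168; -168 178]
K = P̄·Hᵀ·S⁻¹ = [1713/1933 3429/3866; 1156/1933 1031/3866]
x' − x̄ = [-3399/1933, -13841/1933] = K·y
y = (KᵀK)⁻¹·Kᵀ·(x' − x̄) = [-20, 18]
z = y + H·x̄ = [-20, 18] + [23, -16] = [3, 2]

z = [3, 2]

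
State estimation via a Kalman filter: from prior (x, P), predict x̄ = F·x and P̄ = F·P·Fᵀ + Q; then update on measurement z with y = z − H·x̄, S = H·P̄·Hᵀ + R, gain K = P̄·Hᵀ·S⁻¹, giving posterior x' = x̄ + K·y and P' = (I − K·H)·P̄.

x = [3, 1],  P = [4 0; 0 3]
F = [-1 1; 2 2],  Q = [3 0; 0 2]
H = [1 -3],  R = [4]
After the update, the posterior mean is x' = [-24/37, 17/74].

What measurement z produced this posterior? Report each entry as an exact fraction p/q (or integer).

z = [-1]

x̄ = F·x = [-2, 8]
P̄ = F·P·Fᵀ + Q = [10 -2; -2 30]
S = H·P̄·Hᵀ + R = [296]
K = P̄·Hᵀ·S⁻¹ = [2/37; -23/74]
x' − x̄ = [50/37, -575/74] = K·y
y = (KᵀK)⁻¹·Kᵀ·(x' − x̄) = [25]
z = y + H·x̄ = [25] + [-26] = [-1]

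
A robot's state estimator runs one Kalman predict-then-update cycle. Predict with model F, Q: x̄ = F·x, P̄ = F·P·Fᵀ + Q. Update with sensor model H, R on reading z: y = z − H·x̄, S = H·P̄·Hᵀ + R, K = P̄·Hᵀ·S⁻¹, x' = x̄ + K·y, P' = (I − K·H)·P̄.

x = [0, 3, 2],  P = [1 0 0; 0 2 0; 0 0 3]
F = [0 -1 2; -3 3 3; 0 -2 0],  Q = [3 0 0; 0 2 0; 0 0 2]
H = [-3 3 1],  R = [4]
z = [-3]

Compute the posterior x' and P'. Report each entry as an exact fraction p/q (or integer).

x' = [788/359, 705/359, -672/359]
P' = [5982/359 5628/359 1018/359; 5628/359 5704/359 252/359; 1018/359 252/359 2146/359]

x̄ = F·x = [1, 15, -6]
P̄ = F·P·Fᵀ + Q = [17 12 4; 12 56 -12; 4 -12 10]
y = z − H·x̄ = [-39]
S = H·P̄·Hᵀ + R = [359]
K = P̄·Hᵀ·S⁻¹ = [-11/359; 120/359; -38/359]
x' = x̄ + K·y = [788/359, 705/359, -672/359]
P' = (I − K·H)·P̄ = [5982/359 5628/359 1018/359; 5628/359 5704/359 252/359; 1018/359 252/359 2146/359]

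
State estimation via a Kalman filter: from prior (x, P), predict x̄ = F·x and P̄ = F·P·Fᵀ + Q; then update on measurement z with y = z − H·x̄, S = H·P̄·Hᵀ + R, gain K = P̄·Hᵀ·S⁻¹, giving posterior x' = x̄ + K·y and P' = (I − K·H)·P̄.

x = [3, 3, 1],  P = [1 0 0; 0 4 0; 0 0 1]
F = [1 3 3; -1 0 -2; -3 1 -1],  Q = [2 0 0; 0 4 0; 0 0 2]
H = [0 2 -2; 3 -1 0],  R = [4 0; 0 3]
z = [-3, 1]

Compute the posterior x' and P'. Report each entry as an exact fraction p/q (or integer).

x̄ = F·x = [15, -5, -7]
P̄ = F·P·Fᵀ + Q = [48 -7 6; -7 9 5; 6 5 16]
y = z − H·x̄ = [-7, -49]
S = H·P̄·Hᵀ + R = [64 -86; -86 486]
K = P̄·Hᵀ·S⁻¹ = [175/11854 1857/5927; 327/5927 -308/5927; -4787/11854 -265/5927]
x' = x̄ + K·y = [-5401/11854, -16832/5927, -23499/11854]
P' = (I − K·H)·P̄ = [6364/5927 13521/5927 13346/5927; 13521/5927 41487/5927 40833/5927; 13346/5927 40833/5927 45620/5927]

x' = [-5401/11854, -16832/5927, -23499/11854]
P' = [6364/5927 13521/5927 13346/5927; 13521/5927 41487/5927 40833/5927; 13346/5927 40833/5927 45620/5927]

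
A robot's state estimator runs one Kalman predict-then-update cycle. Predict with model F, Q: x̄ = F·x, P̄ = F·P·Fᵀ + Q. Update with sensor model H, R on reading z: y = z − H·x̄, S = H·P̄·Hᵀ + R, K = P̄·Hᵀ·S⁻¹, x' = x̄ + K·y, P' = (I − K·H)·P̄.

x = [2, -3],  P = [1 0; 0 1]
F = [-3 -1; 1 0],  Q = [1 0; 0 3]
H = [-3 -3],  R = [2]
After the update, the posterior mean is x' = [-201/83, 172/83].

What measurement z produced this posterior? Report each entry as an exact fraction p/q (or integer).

z = [1]

x̄ = F·x = [-3, 2]
P̄ = F·P·Fᵀ + Q = [11 -3; -3 4]
S = H·P̄·Hᵀ + R = [83]
K = P̄·Hᵀ·S⁻¹ = [-24/83; -3/83]
x' − x̄ = [48/83, 6/83] = K·y
y = (KᵀK)⁻¹·Kᵀ·(x' − x̄) = [-2]
z = y + H·x̄ = [-2] + [3] = [1]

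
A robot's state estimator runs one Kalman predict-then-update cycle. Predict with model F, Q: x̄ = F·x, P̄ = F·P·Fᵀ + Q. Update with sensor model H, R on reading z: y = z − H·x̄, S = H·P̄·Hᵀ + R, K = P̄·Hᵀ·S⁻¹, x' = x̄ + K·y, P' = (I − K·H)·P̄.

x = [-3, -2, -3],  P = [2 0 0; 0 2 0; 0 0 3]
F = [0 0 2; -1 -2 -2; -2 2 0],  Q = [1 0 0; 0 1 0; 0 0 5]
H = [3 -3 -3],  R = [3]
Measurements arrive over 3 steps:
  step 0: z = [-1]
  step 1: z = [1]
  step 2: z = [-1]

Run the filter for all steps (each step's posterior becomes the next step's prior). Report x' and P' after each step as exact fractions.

step 0: x' = [23/22, 469/110, -307/110], P' = [197/44 -63/44 255/44; -63/44 2177/220 -2461/220; 255/44 -2461/220 3753/220]
step 1: x' = [-742956/303379, -1822027/303379, 979784/303379], P' = [1423651/303379 1950295/303379 -564538/303379; 1950295/303379 4417883/303379 -2443217/303379; -564538/303379 -2443217/303379 1917467/303379]
step 2: x' = [406230941/96504595, 885977404/96504595, -449369659/96504595], P' = [1050945102/96504595 1806757178/96504595 -768067963/96504595; 1806757178/96504595 3748021622/96504595 -1934839722/96504595; -768067963/96504595 -1934839722/96504595 1180158222/96504595]

step 0: x̄ = F·x = [-6, 13, 2]
step 0: P̄ = F·P·Fᵀ + Q = [13 -12 0; -12 23 -4; 0 -4 21]
step 0: y = z − H·x̄ = [62]
step 0: S = H·P̄·Hᵀ + R = [660]
step 0: K = P̄·Hᵀ·S⁻¹ = [5/44; -31/220; -17/220]
step 0: x' = x̄ + K·y = [23/22, 469/110, -307/110]
step 0: P' = (I − K·H)·P̄ = [197/44 -63/44 255/44; -63/44 2177/220 -2461/220; 255/44 -2461/220 3753/220]
step 1: x̄ = F·x = [-307/55, -439/110, 354/55]
step 1: P̄ = F·P·Fᵀ + Q = [3808/55 -3859/110 -3736/55; -3859/110 9077/220 1894/55; -3736/55 1894/55 4067/55]
step 1: y = z − H·x̄ = [2759/110]
step 1: S = H·P̄·Hᵀ + R = [910137/220]
step 1: K = P̄·Hᵀ·S⁻¹ = [37894/303379; -24371/303379; -38788/303379]
step 1: x' = x̄ + K·y = [-742956/303379, -1822027/303379, 979784/303379]
step 1: P' = (I − K·H)·P̄ = [1423651/303379 1950295/303379 -564538/303379; 1950295/303379 4417883/303379 -2443217/303379; -564538/303379 -2443217/303379 1917467/303379]
step 2: x̄ = F·x = [1959568/303379, 2427442/303379, -2158142/303379]
step 2: P̄ = F·P·Fᵀ + Q = [7973247/303379 3232076/303379 -7514716/303379; 3232076/303379 13065722/303379 -3408924/303379; -7514716/303379 -3408924/303379 9280671/303379]
step 2: y = z − H·x̄ = [-5374183/303379]
step 2: S = H·P̄·Hᵀ + R = [289513785/303379]
step 2: K = P̄·Hᵀ·S⁻¹ = [12255887/96504595; -6424722/96504595; -13386463/96504595]
step 2: x' = x̄ + K·y = [406230941/96504595, 885977404/96504595, -449369659/96504595]
step 2: P' = (I − K·H)·P̄ = [1050945102/96504595 1806757178/96504595 -768067963/96504595; 1806757178/96504595 3748021622/96504595 -1934839722/96504595; -768067963/96504595 -1934839722/96504595 1180158222/96504595]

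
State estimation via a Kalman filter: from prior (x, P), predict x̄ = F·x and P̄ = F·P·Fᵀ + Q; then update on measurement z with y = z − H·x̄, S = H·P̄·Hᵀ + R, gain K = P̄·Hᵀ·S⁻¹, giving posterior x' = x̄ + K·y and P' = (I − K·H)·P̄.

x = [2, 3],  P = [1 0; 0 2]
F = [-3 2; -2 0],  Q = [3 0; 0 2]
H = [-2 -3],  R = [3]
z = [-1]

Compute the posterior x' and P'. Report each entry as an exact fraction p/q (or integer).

x̄ = F·x = [0, -4]
P̄ = F·P·Fᵀ + Q = [20 6; 6 6]
y = z − H·x̄ = [-13]
S = H·P̄·Hᵀ + R = [209]
K = P̄·Hᵀ·S⁻¹ = [-58/209; -30/209]
x' = x̄ + K·y = [754/209, -446/209]
P' = (I − K·H)·P̄ = [816/209 -486/209; -486/209 354/209]

x' = [754/209, -446/209]
P' = [816/209 -486/209; -486/209 354/209]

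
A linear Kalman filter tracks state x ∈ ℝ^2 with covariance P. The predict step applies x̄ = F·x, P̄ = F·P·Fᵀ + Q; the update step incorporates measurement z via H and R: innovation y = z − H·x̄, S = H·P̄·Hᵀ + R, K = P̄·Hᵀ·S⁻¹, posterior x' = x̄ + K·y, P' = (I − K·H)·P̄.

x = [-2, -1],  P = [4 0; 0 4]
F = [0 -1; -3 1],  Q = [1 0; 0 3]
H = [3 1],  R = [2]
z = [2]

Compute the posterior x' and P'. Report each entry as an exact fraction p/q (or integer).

x' = [0, 24/11]
P' = [19/6 -55/6; -55/6 1877/66]

x̄ = F·x = [1, 5]
P̄ = F·P·Fᵀ + Q = [5 -4; -4 43]
y = z − H·x̄ = [-6]
S = H·P̄·Hᵀ + R = [66]
K = P̄·Hᵀ·S⁻¹ = [1/6; 31/66]
x' = x̄ + K·y = [0, 24/11]
P' = (I − K·H)·P̄ = [19/6 -55/6; -55/6 1877/66]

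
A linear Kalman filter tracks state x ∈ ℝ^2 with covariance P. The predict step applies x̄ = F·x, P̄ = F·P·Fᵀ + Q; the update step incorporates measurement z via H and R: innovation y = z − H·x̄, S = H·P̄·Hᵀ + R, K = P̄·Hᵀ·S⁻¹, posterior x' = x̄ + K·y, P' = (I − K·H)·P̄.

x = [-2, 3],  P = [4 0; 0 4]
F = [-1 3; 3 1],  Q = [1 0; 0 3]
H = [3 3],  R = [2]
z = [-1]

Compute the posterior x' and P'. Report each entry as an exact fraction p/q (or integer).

x' = [5263/758, -5499/758]
P' = [15949/758 -15867/758; -15867/758 15953/758]

x̄ = F·x = [11, -3]
P̄ = F·P·Fᵀ + Q = [41 0; 0 43]
y = z − H·x̄ = [-25]
S = H·P̄·Hᵀ + R = [758]
K = P̄·Hᵀ·S⁻¹ = [123/758; 129/758]
x' = x̄ + K·y = [5263/758, -5499/758]
P' = (I − K·H)·P̄ = [15949/758 -15867/758; -15867/758 15953/758]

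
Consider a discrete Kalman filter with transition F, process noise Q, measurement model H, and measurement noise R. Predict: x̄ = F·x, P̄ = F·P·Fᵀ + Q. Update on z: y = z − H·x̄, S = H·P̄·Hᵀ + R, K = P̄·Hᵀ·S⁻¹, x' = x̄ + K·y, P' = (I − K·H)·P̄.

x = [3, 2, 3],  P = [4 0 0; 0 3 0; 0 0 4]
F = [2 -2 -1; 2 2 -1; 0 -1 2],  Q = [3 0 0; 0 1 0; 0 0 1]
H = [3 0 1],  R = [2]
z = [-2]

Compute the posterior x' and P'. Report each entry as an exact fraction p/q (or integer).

x' = [-634/325, 449/65, 1258/325]
P' = [766/325 314/65 -2092/325; 314/65 425/13 -938/65; -2092/325 -938/65 6304/325]

x̄ = F·x = [-1, 7, 4]
P̄ = F·P·Fᵀ + Q = [35 8 -2; 8 33 -14; -2 -14 20]
y = z − H·x̄ = [-3]
S = H·P̄·Hᵀ + R = [325]
K = P̄·Hᵀ·S⁻¹ = [103/325; 2/65; 14/325]
x' = x̄ + K·y = [-634/325, 449/65, 1258/325]
P' = (I − K·H)·P̄ = [766/325 314/65 -2092/325; 314/65 425/13 -938/65; -2092/325 -938/65 6304/325]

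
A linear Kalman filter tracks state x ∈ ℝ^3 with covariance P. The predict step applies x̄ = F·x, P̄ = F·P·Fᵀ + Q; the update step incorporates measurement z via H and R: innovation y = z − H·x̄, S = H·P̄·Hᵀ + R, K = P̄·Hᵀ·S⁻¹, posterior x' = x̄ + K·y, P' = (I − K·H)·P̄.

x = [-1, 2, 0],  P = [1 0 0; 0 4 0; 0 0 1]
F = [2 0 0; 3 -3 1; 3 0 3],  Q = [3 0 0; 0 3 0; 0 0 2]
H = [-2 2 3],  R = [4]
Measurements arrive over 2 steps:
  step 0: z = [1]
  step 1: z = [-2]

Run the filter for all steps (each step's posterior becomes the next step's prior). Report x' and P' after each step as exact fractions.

step 0: x' = [-10/9, -20/9, 1], P' = [173/27 40/27 10/3; 40/27 1571/108 -25/3; 10/3 -25/3 8]
step 1: x' = [-157016/54325, 207531/217300, -350457/108650], P' = [1065291/54325 -510064/54325 1053666/54325; -510064/54325 5334823/434600 -3069081/217300; 1053666/54325 -3069081/217300 2457607/108650]

step 0: x̄ = F·x = [-2, -9, -3]
step 0: P̄ = F·P·Fᵀ + Q = [7 6 6; 6 49 12; 6 12 20]
step 0: y = z − H·x̄ = [24]
step 0: S = H·P̄·Hᵀ + R = [432]
step 0: K = P̄·Hᵀ·S⁻¹ = [1/27; 61/216; 1/6]
step 0: x' = x̄ + K·y = [-10/9, -20/9, 1]
step 0: P' = (I − K·H)·P̄ = [173/27 40/27 10/3; 40/27 1571/108 -25/3; 10/3 -25/3 8]
step 1: x̄ = F·x = [-20/9, 13/3, -1/3]
step 1: P̄ = F·P·Fᵀ + Q = [773/27 326/9 526/9; 326/9 2915/12 550/3; 526/9 550/3 575/3]
step 1: y = z − H·x̄ = [-127/9]
step 1: S = H·P̄·Hᵀ + R = [108650/27]
step 1: K = P̄·Hᵀ·S⁻¹ = [2572/54325; 52023/217300; 22269/108650]
step 1: x' = x̄ + K·y = [-157016/54325, 207531/217300, -350457/108650]
step 1: P' = (I − K·H)·P̄ = [1065291/54325 -510064/54325 1053666/54325; -510064/54325 5334823/434600 -3069081/217300; 1053666/54325 -3069081/217300 2457607/108650]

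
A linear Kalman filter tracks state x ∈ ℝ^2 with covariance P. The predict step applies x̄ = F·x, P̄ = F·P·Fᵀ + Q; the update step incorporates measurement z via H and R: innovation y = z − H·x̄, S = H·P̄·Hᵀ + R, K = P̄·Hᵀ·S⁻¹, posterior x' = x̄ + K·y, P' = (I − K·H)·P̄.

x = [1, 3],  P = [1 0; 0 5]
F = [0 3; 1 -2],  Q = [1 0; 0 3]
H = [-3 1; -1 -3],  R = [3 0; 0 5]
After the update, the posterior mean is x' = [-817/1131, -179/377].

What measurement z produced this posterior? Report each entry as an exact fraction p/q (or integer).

z = [2, 3]

x̄ = F·x = [9, -5]
P̄ = F·P·Fᵀ + Q = [46 -30; -30 24]
S = H·P̄·Hᵀ + R = [621 -174; -174 87]
K = P̄·Hᵀ·S⁻¹ = [-80/273 -212/2639; 10/91 -694/2639]
x' − x̄ = [-10996/1131, 1706/377] = K·y
y = (KᵀK)⁻¹·Kᵀ·(x' − x̄) = [34, -3]
z = y + H·x̄ = [34, -3] + [-32, 6] = [2, 3]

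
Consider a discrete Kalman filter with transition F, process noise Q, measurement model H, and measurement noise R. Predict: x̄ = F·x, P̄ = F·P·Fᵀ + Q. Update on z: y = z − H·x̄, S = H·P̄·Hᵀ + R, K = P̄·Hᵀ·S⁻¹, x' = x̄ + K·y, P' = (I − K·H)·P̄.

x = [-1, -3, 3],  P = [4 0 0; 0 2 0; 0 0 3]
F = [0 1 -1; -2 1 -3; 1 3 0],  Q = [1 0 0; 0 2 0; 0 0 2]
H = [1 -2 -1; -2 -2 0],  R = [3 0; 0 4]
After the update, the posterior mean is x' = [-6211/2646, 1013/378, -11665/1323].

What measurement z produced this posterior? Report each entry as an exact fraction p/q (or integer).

z = [1, -1]

x̄ = F·x = [-6, -10, -10]
P̄ = F·P·Fᵀ + Q = [6 11 6; 11 47 -2; 6 -2 24]
S = H·P̄·Hᵀ + R = [157 206; 206 304]
K = P̄·Hᵀ·S⁻¹ = [79/1323 -403/2646; -26/189 -109/378; -652/1323 407/1323]
x' − x̄ = [9665/2646, 4793/378, 1565/1323] = K·y
y = (KᵀK)⁻¹·Kᵀ·(x' − x̄) = [-23, -33]
z = y + H·x̄ = [-23, -33] + [24, 32] = [1, -1]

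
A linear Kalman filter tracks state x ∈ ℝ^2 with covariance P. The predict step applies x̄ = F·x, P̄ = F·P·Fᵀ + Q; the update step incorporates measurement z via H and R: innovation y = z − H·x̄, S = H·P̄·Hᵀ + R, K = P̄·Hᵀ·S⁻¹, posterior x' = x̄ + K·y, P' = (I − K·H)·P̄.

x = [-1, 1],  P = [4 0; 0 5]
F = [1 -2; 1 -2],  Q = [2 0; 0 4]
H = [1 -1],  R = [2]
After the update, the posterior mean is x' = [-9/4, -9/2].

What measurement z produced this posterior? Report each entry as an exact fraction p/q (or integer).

x̄ = F·x = [-3, -3]
P̄ = F·P·Fᵀ + Q = [26 24; 24 28]
S = H·P̄·Hᵀ + R = [8]
K = P̄·Hᵀ·S⁻¹ = [1/4; -1/2]
x' − x̄ = [3/4, -3/2] = K·y
y = (KᵀK)⁻¹·Kᵀ·(x' − x̄) = [3]
z = y + H·x̄ = [3] + [0] = [3]

z = [3]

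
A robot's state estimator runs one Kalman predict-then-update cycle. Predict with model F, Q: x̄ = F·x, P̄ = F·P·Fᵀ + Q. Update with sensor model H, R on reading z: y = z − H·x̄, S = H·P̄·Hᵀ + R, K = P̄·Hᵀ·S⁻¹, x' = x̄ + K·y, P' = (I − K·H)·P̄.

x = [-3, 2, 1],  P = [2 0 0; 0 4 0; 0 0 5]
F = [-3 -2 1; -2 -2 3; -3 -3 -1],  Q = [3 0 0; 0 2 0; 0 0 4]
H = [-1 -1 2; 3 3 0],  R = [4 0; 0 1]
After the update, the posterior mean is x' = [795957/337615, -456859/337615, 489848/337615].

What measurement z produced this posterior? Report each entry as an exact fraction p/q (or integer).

x̄ = F·x = [6, 5, 2]
P̄ = F·P·Fᵀ + Q = [42 43 37; 43 71 21; 37 21 63]
S = H·P̄·Hᵀ + R = [223 -249; -249 1792]
K = P̄·Hᵀ·S⁻¹ = [43783/337615 54126/337615; -43866/337615 58338/337615; 165182/337615 55734/337615]
x' − x̄ = [-1229733/337615, -2144934/337615, -185382/337615] = K·y
y = (KᵀK)⁻¹·Kᵀ·(x' − x̄) = [9, -30]
z = y + H·x̄ = [9, -30] + [-7, 33] = [2, 3]

z = [2, 3]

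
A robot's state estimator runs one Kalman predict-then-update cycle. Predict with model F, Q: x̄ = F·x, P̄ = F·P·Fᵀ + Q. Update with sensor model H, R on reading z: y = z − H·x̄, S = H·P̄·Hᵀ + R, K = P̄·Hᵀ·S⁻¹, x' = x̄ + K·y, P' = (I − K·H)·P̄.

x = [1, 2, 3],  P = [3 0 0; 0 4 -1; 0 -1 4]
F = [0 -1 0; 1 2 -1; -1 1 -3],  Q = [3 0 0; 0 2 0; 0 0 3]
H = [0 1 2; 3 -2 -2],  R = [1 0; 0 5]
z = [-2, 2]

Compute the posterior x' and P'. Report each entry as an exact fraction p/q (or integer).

x̄ = F·x = [-2, 2, -8]
P̄ = F·P·Fᵀ + Q = [7 -9 -7; -9 29 24; -7 24 52]
y = z − H·x̄ = [12, -4]
S = H·P̄·Hᵀ + R = [334 -479; -479 776]
K = P̄·Hᵀ·S⁻¹ = [1077/4249 955/4249; -565/4249 -1077/4249; 16461/29743 3530/29743]
x' = x̄ + K·y = [606/4249, 6026/4249, -54532/29743]
P' = (I − K·H)·P̄ = [557/607 835/607 -2384/4249; 835/607 3355/607 -12025/4249; -2384/4249 -12025/4249 50318/29743]

x' = [606/4249, 6026/4249, -54532/29743]
P' = [557/607 835/607 -2384/4249; 835/607 3355/607 -12025/4249; -2384/4249 -12025/4249 50318/29743]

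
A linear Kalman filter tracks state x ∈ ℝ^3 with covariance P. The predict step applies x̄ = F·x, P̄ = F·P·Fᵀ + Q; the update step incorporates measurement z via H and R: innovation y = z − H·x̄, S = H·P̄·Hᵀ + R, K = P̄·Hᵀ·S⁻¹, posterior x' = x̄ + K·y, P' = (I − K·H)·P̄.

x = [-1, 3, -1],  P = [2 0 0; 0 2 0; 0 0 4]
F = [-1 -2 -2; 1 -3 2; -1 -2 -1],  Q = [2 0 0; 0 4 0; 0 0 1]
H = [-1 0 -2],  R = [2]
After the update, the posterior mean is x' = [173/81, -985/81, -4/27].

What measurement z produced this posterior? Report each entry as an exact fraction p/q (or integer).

x̄ = F·x = [-3, -12, -4]
P̄ = F·P·Fᵀ + Q = [28 -6 18; -6 40 2; 18 2 15]
S = H·P̄·Hᵀ + R = [162]
K = P̄·Hᵀ·S⁻¹ = [-32/81; 1/81; -8/27]
x' − x̄ = [416/81, -13/81, 104/27] = K·y
y = (KᵀK)⁻¹·Kᵀ·(x' − x̄) = [-13]
z = y + H·x̄ = [-13] + [11] = [-2]

z = [-2]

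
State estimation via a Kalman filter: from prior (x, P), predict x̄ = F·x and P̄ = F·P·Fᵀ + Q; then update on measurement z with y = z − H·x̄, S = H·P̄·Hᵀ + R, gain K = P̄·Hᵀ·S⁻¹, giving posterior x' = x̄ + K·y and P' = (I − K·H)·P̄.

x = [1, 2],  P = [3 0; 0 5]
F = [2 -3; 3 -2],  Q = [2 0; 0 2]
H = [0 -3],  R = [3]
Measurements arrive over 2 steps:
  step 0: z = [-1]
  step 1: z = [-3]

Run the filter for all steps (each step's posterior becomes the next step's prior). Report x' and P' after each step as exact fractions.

step 0: x̄ = F·x = [-4, -1]
step 0: P̄ = F·P·Fᵀ + Q = [59 48; 48 49]
step 0: y = z − H·x̄ = [-4]
step 0: S = H·P̄·Hᵀ + R = [444]
step 0: K = P̄·Hᵀ·S⁻¹ = [-12/37; -49/148]
step 0: x' = x̄ + K·y = [-100/37, 12/37]
step 0: P' = (I − K·H)·P̄ = [455/37 12/37; 12/37 49/148]
step 1: x̄ = F·x = [-236/37, -324/37]
step 1: P̄ = F·P·Fᵀ + Q = [7441/148 5295/74; 5295/74 4074/37]
step 1: y = z − H·x̄ = [-1083/37]
step 1: S = H·P̄·Hᵀ + R = [36777/37]
step 1: K = P̄·Hᵀ·S⁻¹ = [-5295/24518; -4074/12259]
step 1: x' = x̄ + K·y = [-1399/24518, 11898/12259]
step 1: P' = (I − K·H)·P̄ = [48028/12259 5295/24518; 5295/24518 4074/12259]

step 0: x' = [-100/37, 12/37], P' = [455/37 12/37; 12/37 49/148]
step 1: x' = [-1399/24518, 11898/12259], P' = [48028/12259 5295/24518; 5295/24518 4074/12259]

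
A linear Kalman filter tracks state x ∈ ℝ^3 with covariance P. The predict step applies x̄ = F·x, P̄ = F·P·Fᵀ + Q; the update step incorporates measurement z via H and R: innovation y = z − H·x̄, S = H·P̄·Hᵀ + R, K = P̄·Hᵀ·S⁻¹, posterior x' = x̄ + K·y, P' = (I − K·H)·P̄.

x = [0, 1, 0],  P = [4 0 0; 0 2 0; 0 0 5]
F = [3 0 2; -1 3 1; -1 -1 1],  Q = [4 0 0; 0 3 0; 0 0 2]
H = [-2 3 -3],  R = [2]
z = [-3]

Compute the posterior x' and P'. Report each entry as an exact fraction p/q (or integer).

x̄ = F·x = [0, 3, -1]
P̄ = F·P·Fᵀ + Q = [60 -2 -2; -2 30 3; -2 3 13]
y = z − H·x̄ = [-15]
S = H·P̄·Hᵀ + R = [575]
K = P̄·Hᵀ·S⁻¹ = [-24/115; 17/115; -26/575]
x' = x̄ + K·y = [72/23, 18/23, -37/115]
P' = (I − K·H)·P̄ = [804/23 362/23 -854/115; 362/23 401/23 787/115; -854/115 787/115 6799/575]

x' = [72/23, 18/23, -37/115]
P' = [804/23 362/23 -854/115; 362/23 401/23 787/115; -854/115 787/115 6799/575]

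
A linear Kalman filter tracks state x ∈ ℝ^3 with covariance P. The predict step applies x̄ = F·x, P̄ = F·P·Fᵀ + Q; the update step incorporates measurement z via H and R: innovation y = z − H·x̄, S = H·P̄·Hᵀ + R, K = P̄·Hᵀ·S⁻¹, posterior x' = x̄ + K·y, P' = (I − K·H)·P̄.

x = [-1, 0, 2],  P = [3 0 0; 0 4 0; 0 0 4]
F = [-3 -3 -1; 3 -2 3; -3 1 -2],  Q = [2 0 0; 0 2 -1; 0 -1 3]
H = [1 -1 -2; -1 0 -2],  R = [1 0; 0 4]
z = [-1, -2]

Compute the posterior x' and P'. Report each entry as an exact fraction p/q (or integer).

x̄ = F·x = [1, 3, -1]
P̄ = F·P·Fᵀ + Q = [69 -15 23; -15 81 -60; 23 -60 50]
y = z − H·x̄ = [-1, -3]
S = H·P̄·Hᵀ + R = [49 -4; -4 365]
K = P̄·Hᵀ·S⁻¹ = [13410/17869 -5483/17869; 9300/17869 6711/17869; -6697/17869 -6095/17869]
x' = x̄ + K·y = [20908/17869, 24174/17869, 7113/17869]
P' = (I − K·H)·P̄ = [92836/17869 150330/17869 -35452/17869; 150330/17869 318204/17869 -88587/17869; -35452/17869 -88587/17869 29916/17869]

x' = [20908/17869, 24174/17869, 7113/17869]
P' = [92836/17869 150330/17869 -35452/17869; 150330/17869 318204/17869 -88587/17869; -35452/17869 -88587/17869 29916/17869]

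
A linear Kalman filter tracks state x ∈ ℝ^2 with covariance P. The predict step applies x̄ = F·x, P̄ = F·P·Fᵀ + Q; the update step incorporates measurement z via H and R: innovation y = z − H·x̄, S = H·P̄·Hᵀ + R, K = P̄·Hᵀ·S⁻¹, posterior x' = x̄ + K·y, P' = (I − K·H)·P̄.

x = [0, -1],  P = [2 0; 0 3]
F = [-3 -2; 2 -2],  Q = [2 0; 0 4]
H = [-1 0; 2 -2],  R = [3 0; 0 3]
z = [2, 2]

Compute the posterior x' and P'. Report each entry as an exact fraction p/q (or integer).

x̄ = F·x = [2, 2]
P̄ = F·P·Fᵀ + Q = [32 0; 0 24]
y = z − H·x̄ = [4, 2]
S = H·P̄·Hᵀ + R = [35 -64; -64 227]
K = P̄·Hᵀ·S⁻¹ = [-1056/1283 64/1283; -1024/1283 -560/1283]
x' = x̄ + K·y = [-1530/1283, -2650/1283]
P' = (I − K·H)·P̄ = [3168/1283 3072/1283; 3072/1283 3912/1283]

x' = [-1530/1283, -2650/1283]
P' = [3168/1283 3072/1283; 3072/1283 3912/1283]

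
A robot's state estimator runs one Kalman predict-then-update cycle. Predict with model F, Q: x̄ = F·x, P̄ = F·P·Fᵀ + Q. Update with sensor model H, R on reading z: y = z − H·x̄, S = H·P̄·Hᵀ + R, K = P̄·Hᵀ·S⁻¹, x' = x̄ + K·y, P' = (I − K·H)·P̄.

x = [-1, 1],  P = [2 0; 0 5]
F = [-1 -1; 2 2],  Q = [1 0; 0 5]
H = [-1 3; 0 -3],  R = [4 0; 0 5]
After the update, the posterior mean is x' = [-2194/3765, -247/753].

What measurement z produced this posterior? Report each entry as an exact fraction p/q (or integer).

z = [1, 3]

x̄ = F·x = [0, 0]
P̄ = F·P·Fᵀ + Q = [8 -14; -14 33]
S = H·P̄·Hᵀ + R = [393 -339; -339 302]
K = P̄·Hᵀ·S⁻¹ = [-862/3765 -148/1255; 113/753 -40/251]
x' − x̄ = [-2194/3765, -247/753] = K·y
y = (KᵀK)⁻¹·Kᵀ·(x' − x̄) = [1, 3]
z = y + H·x̄ = [1, 3] + [0, 0] = [1, 3]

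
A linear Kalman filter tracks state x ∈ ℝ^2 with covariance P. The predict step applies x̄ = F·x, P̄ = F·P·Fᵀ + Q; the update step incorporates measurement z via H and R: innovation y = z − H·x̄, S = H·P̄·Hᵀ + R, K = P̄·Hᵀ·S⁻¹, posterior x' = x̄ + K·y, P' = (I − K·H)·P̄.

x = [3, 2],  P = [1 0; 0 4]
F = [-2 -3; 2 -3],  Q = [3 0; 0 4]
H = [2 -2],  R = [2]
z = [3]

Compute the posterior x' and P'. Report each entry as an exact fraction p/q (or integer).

x' = [-267/47, -324/47]
P' = [1779/47 1768/47; 1768/47 1780/47]

x̄ = F·x = [-12, 0]
P̄ = F·P·Fᵀ + Q = [43 32; 32 44]
y = z − H·x̄ = [27]
S = H·P̄·Hᵀ + R = [94]
K = P̄·Hᵀ·S⁻¹ = [11/47; -12/47]
x' = x̄ + K·y = [-267/47, -324/47]
P' = (I − K·H)·P̄ = [1779/47 1768/47; 1768/47 1780/47]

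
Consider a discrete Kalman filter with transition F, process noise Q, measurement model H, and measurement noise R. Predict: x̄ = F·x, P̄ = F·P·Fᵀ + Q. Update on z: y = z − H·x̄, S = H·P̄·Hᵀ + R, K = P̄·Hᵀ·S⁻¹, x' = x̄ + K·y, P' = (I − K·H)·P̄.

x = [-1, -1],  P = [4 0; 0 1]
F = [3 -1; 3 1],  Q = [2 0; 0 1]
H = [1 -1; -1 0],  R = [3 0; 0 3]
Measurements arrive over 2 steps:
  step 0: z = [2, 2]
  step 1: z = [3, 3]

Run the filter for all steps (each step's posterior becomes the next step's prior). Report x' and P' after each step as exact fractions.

step 0: x̄ = F·x = [-2, -4]
step 0: P̄ = F·P·Fᵀ + Q = [39 35; 35 38]
step 0: y = z − H·x̄ = [0, 0]
step 0: S = H·P̄·Hᵀ + R = [10 -4; -4 42]
step 0: K = P̄·Hᵀ·S⁻¹ = [3/101 -187/202; -133/202 -181/202]
step 0: x' = x̄ + K·y = [-2, -4]
step 0: P' = (I − K·H)·P̄ = [561/202 543/202; 543/202 471/101]
step 1: x̄ = F·x = [-2, -10]
step 1: P̄ = F·P·Fᵀ + Q = [3137/202 4107/202; 4107/202 9451/202]
step 1: y = z − H·x̄ = [-5, 1]
step 1: S = H·P̄·Hᵀ + R = [2490/101 485/101; 485/101 3743/202]
step 1: K = P̄·Hᵀ·S⁻¹ = [-291/8762 -3634/4381; -79301/87620 -7559/8762]
step 1: x' = x̄ + K·y = [-23337/8762, -111057/17524]
step 1: P' = (I − K·H)·P̄ = [10902/4381 22677/8762; 22677/8762 464673/87620]

step 0: x' = [-2, -4], P' = [561/202 543/202; 543/202 471/101]
step 1: x' = [-23337/8762, -111057/17524], P' = [10902/4381 22677/8762; 22677/8762 464673/87620]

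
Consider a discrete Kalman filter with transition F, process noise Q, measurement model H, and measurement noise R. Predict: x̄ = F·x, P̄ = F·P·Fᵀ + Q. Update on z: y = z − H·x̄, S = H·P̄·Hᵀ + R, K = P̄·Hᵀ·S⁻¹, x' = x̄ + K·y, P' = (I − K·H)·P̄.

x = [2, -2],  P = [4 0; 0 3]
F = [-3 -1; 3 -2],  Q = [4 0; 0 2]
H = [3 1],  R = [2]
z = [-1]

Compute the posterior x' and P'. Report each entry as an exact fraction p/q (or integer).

x̄ = F·x = [-4, 10]
P̄ = F·P·Fᵀ + Q = [43 -30; -30 50]
y = z − H·x̄ = [1]
S = H·P̄·Hᵀ + R = [259]
K = P̄·Hᵀ·S⁻¹ = [99/259; -40/259]
x' = x̄ + K·y = [-937/259, 2550/259]
P' = (I − K·H)·P̄ = [1336/259 -3810/259; -3810/259 11350/259]

x' = [-937/259, 2550/259]
P' = [1336/259 -3810/259; -3810/259 11350/259]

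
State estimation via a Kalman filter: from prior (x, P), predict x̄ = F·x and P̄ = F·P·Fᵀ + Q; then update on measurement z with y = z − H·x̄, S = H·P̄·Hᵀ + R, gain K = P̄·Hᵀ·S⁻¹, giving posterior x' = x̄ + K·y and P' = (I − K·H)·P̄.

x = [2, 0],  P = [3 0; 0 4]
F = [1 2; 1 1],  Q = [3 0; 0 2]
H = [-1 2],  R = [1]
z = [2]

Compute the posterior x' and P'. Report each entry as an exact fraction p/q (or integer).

x̄ = F·x = [2, 2]
P̄ = F·P·Fᵀ + Q = [22 11; 11 9]
y = z − H·x̄ = [0]
S = H·P̄·Hᵀ + R = [15]
K = P̄·Hᵀ·S⁻¹ = [0; 7/15]
x' = x̄ + K·y = [2, 2]
P' = (I − K·H)·P̄ = [22 11; 11 86/15]

x' = [2, 2]
P' = [22 11; 11 86/15]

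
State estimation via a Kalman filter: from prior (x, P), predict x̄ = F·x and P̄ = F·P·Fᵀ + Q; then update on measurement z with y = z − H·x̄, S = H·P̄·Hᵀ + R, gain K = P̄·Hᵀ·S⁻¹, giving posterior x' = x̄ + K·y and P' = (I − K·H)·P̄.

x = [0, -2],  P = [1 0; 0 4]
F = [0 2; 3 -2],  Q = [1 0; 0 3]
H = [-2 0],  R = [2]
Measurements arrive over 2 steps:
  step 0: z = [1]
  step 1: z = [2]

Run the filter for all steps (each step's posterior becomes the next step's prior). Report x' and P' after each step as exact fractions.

step 0: x̄ = F·x = [-4, 4]
step 0: P̄ = F·P·Fᵀ + Q = [17 -16; -16 28]
step 0: y = z − H·x̄ = [-7]
step 0: S = H·P̄·Hᵀ + R = [70]
step 0: K = P̄·Hᵀ·S⁻¹ = [-17/35; 16/35]
step 0: x' = x̄ + K·y = [-3/5, 4/5]
step 0: P' = (I − K·H)·P̄ = [17/35 -16/35; -16/35 468/35]
step 1: x̄ = F·x = [8/5, -17/5]
step 1: P̄ = F·P·Fᵀ + Q = [1907/35 -1968/35; -1968/35 2322/35]
step 1: y = z − H·x̄ = [26/5]
step 1: S = H·P̄·Hᵀ + R = [7698/35]
step 1: K = P̄·Hᵀ·S⁻¹ = [-1907/3849; 656/1283]
step 1: x' = x̄ + K·y = [-3758/3849, -951/1283]
step 1: P' = (I − K·H)·P̄ = [1907/3849 -656/1283; -656/1283 11346/1283]

step 0: x' = [-3/5, 4/5], P' = [17/35 -16/35; -16/35 468/35]
step 1: x' = [-3758/3849, -951/1283], P' = [1907/3849 -656/1283; -656/1283 11346/1283]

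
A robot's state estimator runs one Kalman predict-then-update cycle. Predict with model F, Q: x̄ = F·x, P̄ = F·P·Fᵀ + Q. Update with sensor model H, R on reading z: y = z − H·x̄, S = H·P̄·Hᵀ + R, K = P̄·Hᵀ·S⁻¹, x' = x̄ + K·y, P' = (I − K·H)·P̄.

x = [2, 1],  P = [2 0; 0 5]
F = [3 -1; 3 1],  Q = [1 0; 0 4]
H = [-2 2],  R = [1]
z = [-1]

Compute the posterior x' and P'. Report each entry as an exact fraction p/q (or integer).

x' = [615/101, 567/101]
P' = [1940/101 1929/101; 1929/101 1943/101]

x̄ = F·x = [5, 7]
P̄ = F·P·Fᵀ + Q = [24 13; 13 27]
y = z − H·x̄ = [-5]
S = H·P̄·Hᵀ + R = [101]
K = P̄·Hᵀ·S⁻¹ = [-22/101; 28/101]
x' = x̄ + K·y = [615/101, 567/101]
P' = (I − K·H)·P̄ = [1940/101 1929/101; 1929/101 1943/101]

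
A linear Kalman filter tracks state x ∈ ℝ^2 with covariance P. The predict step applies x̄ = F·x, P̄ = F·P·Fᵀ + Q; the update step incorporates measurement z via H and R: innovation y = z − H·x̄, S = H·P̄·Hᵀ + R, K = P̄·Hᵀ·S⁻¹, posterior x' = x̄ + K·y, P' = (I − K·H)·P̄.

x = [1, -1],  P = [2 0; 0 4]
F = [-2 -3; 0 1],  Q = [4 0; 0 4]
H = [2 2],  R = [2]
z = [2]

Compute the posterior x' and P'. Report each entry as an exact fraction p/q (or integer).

x' = [137/65, -73/65]
P' = [528/65 -492/65; -492/65 488/65]

x̄ = F·x = [1, -1]
P̄ = F·P·Fᵀ + Q = [48 -12; -12 8]
y = z − H·x̄ = [2]
S = H·P̄·Hᵀ + R = [130]
K = P̄·Hᵀ·S⁻¹ = [36/65; -4/65]
x' = x̄ + K·y = [137/65, -73/65]
P' = (I − K·H)·P̄ = [528/65 -492/65; -492/65 488/65]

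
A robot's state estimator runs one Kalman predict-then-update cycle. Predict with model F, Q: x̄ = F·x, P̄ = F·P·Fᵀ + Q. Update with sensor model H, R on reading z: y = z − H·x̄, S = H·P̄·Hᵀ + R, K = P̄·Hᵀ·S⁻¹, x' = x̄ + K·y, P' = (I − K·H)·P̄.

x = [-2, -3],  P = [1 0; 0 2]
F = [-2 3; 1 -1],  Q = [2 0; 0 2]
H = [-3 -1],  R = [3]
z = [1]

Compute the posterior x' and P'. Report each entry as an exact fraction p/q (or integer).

x̄ = F·x = [-5, 1]
P̄ = F·P·Fᵀ + Q = [24 -8; -8 5]
y = z − H·x̄ = [-13]
S = H·P̄·Hᵀ + R = [176]
K = P̄·Hᵀ·S⁻¹ = [-4/11; 19/176]
x' = x̄ + K·y = [-3/11, -71/176]
P' = (I − K·H)·P̄ = [8/11 -12/11; -12/11 519/176]

x' = [-3/11, -71/176]
P' = [8/11 -12/11; -12/11 519/176]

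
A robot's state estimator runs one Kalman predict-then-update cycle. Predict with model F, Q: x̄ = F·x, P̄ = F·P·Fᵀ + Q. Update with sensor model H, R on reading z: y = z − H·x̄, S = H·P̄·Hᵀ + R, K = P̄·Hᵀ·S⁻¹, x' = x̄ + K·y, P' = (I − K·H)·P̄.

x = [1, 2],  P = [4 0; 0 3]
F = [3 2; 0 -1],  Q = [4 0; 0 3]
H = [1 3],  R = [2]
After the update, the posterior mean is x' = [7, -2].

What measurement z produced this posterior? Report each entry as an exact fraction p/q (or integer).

x̄ = F·x = [7, -2]
P̄ = F·P·Fᵀ + Q = [52 -6; -6 6]
S = H·P̄·Hᵀ + R = [72]
K = P̄·Hᵀ·S⁻¹ = [17/36; 1/6]
x' − x̄ = [0, 0] = K·y
y = (KᵀK)⁻¹·Kᵀ·(x' − x̄) = [0]
z = y + H·x̄ = [0] + [1] = [1]

z = [1]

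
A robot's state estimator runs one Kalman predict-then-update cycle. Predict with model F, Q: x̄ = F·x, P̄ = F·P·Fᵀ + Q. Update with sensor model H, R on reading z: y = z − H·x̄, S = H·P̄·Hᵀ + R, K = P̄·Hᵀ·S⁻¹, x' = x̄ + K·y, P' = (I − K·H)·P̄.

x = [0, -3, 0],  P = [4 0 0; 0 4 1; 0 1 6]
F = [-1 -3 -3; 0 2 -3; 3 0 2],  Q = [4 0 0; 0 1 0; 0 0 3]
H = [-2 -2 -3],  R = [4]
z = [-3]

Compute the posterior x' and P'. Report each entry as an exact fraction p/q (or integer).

x̄ = F·x = [9, -6, 0]
P̄ = F·P·Fᵀ + Q = [116 33 -54; 33 59 -32; -54 -32 63]
y = z − H·x̄ = [3]
S = H·P̄·Hᵀ + R = [503]
K = P̄·Hᵀ·S⁻¹ = [-136/503; -88/503; -17/503]
x' = x̄ + K·y = [4119/503, -3282/503, -51/503]
P' = (I − K·H)·P̄ = [39852/503 4631/503 -29474/503; 4631/503 21933/503 -17592/503; -29474/503 -17592/503 31400/503]

x' = [4119/503, -3282/503, -51/503]
P' = [39852/503 4631/503 -29474/503; 4631/503 21933/503 -17592/503; -29474/503 -17592/503 31400/503]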